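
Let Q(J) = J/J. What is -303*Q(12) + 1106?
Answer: 803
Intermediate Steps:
Q(J) = 1
-303*Q(12) + 1106 = -303*1 + 1106 = -303 + 1106 = 803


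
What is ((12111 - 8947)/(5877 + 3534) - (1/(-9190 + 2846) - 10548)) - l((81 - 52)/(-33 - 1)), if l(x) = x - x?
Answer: 629771376259/59703384 ≈ 10548.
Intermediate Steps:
l(x) = 0
((12111 - 8947)/(5877 + 3534) - (1/(-9190 + 2846) - 10548)) - l((81 - 52)/(-33 - 1)) = ((12111 - 8947)/(5877 + 3534) - (1/(-9190 + 2846) - 10548)) - 1*0 = (3164/9411 - (1/(-6344) - 10548)) + 0 = (3164*(1/9411) - (-1/6344 - 10548)) + 0 = (3164/9411 - 1*(-66916513/6344)) + 0 = (3164/9411 + 66916513/6344) + 0 = 629771376259/59703384 + 0 = 629771376259/59703384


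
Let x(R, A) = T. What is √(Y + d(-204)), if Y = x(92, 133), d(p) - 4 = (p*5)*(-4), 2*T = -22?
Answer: √4073 ≈ 63.820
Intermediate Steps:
T = -11 (T = (½)*(-22) = -11)
d(p) = 4 - 20*p (d(p) = 4 + (p*5)*(-4) = 4 + (5*p)*(-4) = 4 - 20*p)
x(R, A) = -11
Y = -11
√(Y + d(-204)) = √(-11 + (4 - 20*(-204))) = √(-11 + (4 + 4080)) = √(-11 + 4084) = √4073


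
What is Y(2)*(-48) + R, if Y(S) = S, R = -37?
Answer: -133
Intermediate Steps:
Y(2)*(-48) + R = 2*(-48) - 37 = -96 - 37 = -133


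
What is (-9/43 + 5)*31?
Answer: 6386/43 ≈ 148.51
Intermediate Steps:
(-9/43 + 5)*31 = (206/43)*31 = 6386/43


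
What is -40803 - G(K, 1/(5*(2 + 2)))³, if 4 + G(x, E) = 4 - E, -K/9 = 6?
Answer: -326423999/8000 ≈ -40803.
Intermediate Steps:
K = -54 (K = -9*6 = -54)
G(x, E) = -E (G(x, E) = -4 + (4 - E) = -E)
-40803 - G(K, 1/(5*(2 + 2)))³ = -40803 - (-1/(5*(2 + 2)))³ = -40803 - (-1/(5*4))³ = -40803 - (-1/20)³ = -40803 - 1*(-1/8000) = -40803 + 1/8000 = -326423999/8000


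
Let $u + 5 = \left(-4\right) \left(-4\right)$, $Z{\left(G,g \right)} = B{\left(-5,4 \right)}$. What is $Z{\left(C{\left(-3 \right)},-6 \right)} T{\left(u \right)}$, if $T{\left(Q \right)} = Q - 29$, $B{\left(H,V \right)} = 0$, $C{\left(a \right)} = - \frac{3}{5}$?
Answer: $0$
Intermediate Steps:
$C{\left(a \right)} = - \frac{3}{5}$ ($C{\left(a \right)} = \left(-3\right) \frac{1}{5} = - \frac{3}{5}$)
$Z{\left(G,g \right)} = 0$
$u = 11$ ($u = -5 - -16 = -5 + 16 = 11$)
$T{\left(Q \right)} = -29 + Q$ ($T{\left(Q \right)} = Q - 29 = -29 + Q$)
$Z{\left(C{\left(-3 \right)},-6 \right)} T{\left(u \right)} = 0 \left(-29 + 11\right) = 0 \left(-18\right) = 0$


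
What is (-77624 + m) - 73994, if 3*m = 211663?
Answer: -243191/3 ≈ -81064.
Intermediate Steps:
m = 211663/3 (m = (⅓)*211663 = 211663/3 ≈ 70554.)
(-77624 + m) - 73994 = (-77624 + 211663/3) - 73994 = -21209/3 - 73994 = -243191/3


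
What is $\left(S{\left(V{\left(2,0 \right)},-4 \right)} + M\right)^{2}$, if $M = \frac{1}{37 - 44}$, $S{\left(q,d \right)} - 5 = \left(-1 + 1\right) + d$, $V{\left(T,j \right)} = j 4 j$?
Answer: $\frac{36}{49} \approx 0.73469$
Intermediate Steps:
$V{\left(T,j \right)} = 4 j^{2}$
$S{\left(q,d \right)} = 5 + d$ ($S{\left(q,d \right)} = 5 + \left(\left(-1 + 1\right) + d\right) = 5 + \left(0 + d\right) = 5 + d$)
$M = - \frac{1}{7}$ ($M = \frac{1}{-7} = - \frac{1}{7} \approx -0.14286$)
$\left(S{\left(V{\left(2,0 \right)},-4 \right)} + M\right)^{2} = \left(\left(5 - 4\right) - \frac{1}{7}\right)^{2} = \left(1 - \frac{1}{7}\right)^{2} = \left(\frac{6}{7}\right)^{2} = \frac{36}{49}$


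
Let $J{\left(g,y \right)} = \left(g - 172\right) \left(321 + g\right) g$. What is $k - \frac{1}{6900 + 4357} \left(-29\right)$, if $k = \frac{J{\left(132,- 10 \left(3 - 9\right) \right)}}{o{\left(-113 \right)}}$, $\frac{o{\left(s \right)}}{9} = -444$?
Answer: $\frac{747918299}{1249527} \approx 598.56$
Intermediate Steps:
$o{\left(s \right)} = -3996$ ($o{\left(s \right)} = 9 \left(-444\right) = -3996$)
$J{\left(g,y \right)} = g \left(-172 + g\right) \left(321 + g\right)$ ($J{\left(g,y \right)} = \left(-172 + g\right) \left(321 + g\right) g = g \left(-172 + g\right) \left(321 + g\right)$)
$k = \frac{66440}{111}$ ($k = \frac{132 \left(-55212 + 132^{2} + 149 \cdot 132\right)}{-3996} = 132 \left(-55212 + 17424 + 19668\right) \left(- \frac{1}{3996}\right) = 132 \left(-18120\right) \left(- \frac{1}{3996}\right) = \left(-2391840\right) \left(- \frac{1}{3996}\right) = \frac{66440}{111} \approx 598.56$)
$k - \frac{1}{6900 + 4357} \left(-29\right) = \frac{66440}{111} - \frac{1}{6900 + 4357} \left(-29\right) = \frac{66440}{111} - \frac{1}{11257} \left(-29\right) = \frac{66440}{111} - - \frac{29}{11257} = \frac{66440}{111} + \frac{29}{11257} = \frac{747918299}{1249527}$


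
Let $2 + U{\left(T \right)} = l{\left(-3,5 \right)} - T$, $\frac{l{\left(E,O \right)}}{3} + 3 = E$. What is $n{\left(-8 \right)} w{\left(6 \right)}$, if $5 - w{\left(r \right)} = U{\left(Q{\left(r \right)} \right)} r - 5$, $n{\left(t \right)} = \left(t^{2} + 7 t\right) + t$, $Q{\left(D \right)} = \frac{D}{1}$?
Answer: $0$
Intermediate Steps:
$Q{\left(D \right)} = D$ ($Q{\left(D \right)} = D 1 = D$)
$l{\left(E,O \right)} = -9 + 3 E$
$U{\left(T \right)} = -20 - T$ ($U{\left(T \right)} = -2 - \left(18 + T\right) = -20 - T$)
$n{\left(t \right)} = t^{2} + 8 t$
$w{\left(r \right)} = 10 - r \left(-20 - r\right)$ ($w{\left(r \right)} = 5 - \left(\left(-20 - r\right) r - 5\right) = 5 - \left(r \left(-20 - r\right) - 5\right) = 5 - \left(-5 + r \left(-20 - r\right)\right) = 10 - r \left(-20 - r\right)$)
$n{\left(-8 \right)} w{\left(6 \right)} = - 8 \left(8 - 8\right) \left(10 + 6 \left(20 + 6\right)\right) = \left(-8\right) 0 \left(10 + 6 \cdot 26\right) = 0 \left(10 + 156\right) = 0 \cdot 166 = 0$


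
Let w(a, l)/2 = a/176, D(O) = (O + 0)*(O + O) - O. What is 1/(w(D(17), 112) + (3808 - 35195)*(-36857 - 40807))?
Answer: 8/19501119795 ≈ 4.1023e-10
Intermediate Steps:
D(O) = -O + 2*O² (D(O) = O*(2*O) - O = 2*O² - O = -O + 2*O²)
w(a, l) = a/88 (w(a, l) = 2*(a/176) = a/88)
1/(w(D(17), 112) + (3808 - 35195)*(-36857 - 40807)) = 1/((17*(-1 + 2*17))/88 + (3808 - 35195)*(-36857 - 40807)) = 1/((17*(-1 + 34))/88 - 31387*(-77664)) = 1/((17*33)/88 + 2437639968) = 1/((1/88)*561 + 2437639968) = 1/(51/8 + 2437639968) = 1/(19501119795/8) = 8/19501119795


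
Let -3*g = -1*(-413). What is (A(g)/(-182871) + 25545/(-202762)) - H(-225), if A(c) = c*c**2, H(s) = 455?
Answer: -441361634379121/1001140821954 ≈ -440.86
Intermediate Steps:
g = -413/3 (g = -(-1)*(-413)/3 = -1/3*413 = -413/3 ≈ -137.67)
A(c) = c**3
(A(g)/(-182871) + 25545/(-202762)) - H(-225) = ((-413/3)**3/(-182871) + 25545/(-202762)) - 1*455 = (-70444997/27*(-1/182871) + 25545*(-1/202762)) - 455 = (70444997/4937517 - 25545/202762) - 455 = 14157439609949/1001140821954 - 455 = -441361634379121/1001140821954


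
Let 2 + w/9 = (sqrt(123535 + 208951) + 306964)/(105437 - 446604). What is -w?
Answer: 8903682/341167 + 9*sqrt(332486)/341167 ≈ 26.113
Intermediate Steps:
w = -8903682/341167 - 9*sqrt(332486)/341167 (w = -18 + 9*((sqrt(123535 + 208951) + 306964)/(105437 - 446604)) = -18 + 9*((sqrt(332486) + 306964)/(-341167)) = -18 + 9*((306964 + sqrt(332486))*(-1/341167)) = -18 + 9*(-306964/341167 - sqrt(332486)/341167) = -18 + (-2762676/341167 - 9*sqrt(332486)/341167) = -8903682/341167 - 9*sqrt(332486)/341167 ≈ -26.113)
-w = -(-8903682/341167 - 9*sqrt(332486)/341167) = 8903682/341167 + 9*sqrt(332486)/341167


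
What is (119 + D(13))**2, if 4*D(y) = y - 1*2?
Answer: 237169/16 ≈ 14823.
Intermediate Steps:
D(y) = -1/2 + y/4 (D(y) = (y - 1*2)/4 = (y - 2)/4 = (-2 + y)/4 = -1/2 + y/4)
(119 + D(13))**2 = (119 + (-1/2 + (1/4)*13))**2 = (119 + (-1/2 + 13/4))**2 = (119 + 11/4)**2 = (487/4)**2 = 237169/16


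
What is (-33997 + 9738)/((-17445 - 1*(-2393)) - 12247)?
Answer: 24259/27299 ≈ 0.88864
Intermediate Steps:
(-33997 + 9738)/((-17445 - 1*(-2393)) - 12247) = -24259/((-17445 + 2393) - 12247) = -24259/(-15052 - 12247) = -24259/(-27299) = -24259*(-1/27299) = 24259/27299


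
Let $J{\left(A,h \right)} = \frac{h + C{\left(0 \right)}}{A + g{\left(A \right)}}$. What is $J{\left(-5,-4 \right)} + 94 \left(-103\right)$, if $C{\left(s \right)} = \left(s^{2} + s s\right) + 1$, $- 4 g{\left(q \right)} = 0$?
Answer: $- \frac{48407}{5} \approx -9681.4$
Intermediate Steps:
$g{\left(q \right)} = 0$ ($g{\left(q \right)} = \left(- \frac{1}{4}\right) 0 = 0$)
$C{\left(s \right)} = 1 + 2 s^{2}$ ($C{\left(s \right)} = \left(s^{2} + s^{2}\right) + 1 = 2 s^{2} + 1 = 1 + 2 s^{2}$)
$J{\left(A,h \right)} = \frac{1 + h}{A}$ ($J{\left(A,h \right)} = \frac{h + \left(1 + 2 \cdot 0^{2}\right)}{A + 0} = \frac{h + \left(1 + 2 \cdot 0\right)}{A} = \frac{h + \left(1 + 0\right)}{A} = \frac{h + 1}{A} = \frac{1 + h}{A}$)
$J{\left(-5,-4 \right)} + 94 \left(-103\right) = \frac{1 - 4}{-5} + 94 \left(-103\right) = \left(- \frac{1}{5}\right) \left(-3\right) - 9682 = \frac{3}{5} - 9682 = - \frac{48407}{5}$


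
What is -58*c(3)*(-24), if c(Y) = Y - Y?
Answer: 0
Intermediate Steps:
c(Y) = 0
-58*c(3)*(-24) = -58*0*(-24) = 0*(-24) = 0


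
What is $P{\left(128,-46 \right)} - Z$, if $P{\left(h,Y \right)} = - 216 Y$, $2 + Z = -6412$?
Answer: $16350$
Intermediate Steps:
$Z = -6414$ ($Z = -2 - 6412 = -6414$)
$P{\left(128,-46 \right)} - Z = \left(-216\right) \left(-46\right) - -6414 = 9936 + 6414 = 16350$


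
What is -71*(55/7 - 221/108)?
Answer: -311903/756 ≈ -412.57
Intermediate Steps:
-71*(55/7 - 221/108) = -71*4393/756 = -311903/756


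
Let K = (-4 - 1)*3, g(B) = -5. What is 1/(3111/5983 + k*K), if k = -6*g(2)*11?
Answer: -5983/29612739 ≈ -0.00020204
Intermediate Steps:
K = -15 (K = -5*3 = -15)
k = 330 (k = -6*(-5)*11 = 30*11 = 330)
1/(3111/5983 + k*K) = 1/(3111/5983 + 330*(-15)) = 1/(3111*(1/5983) - 4950) = 1/(3111/5983 - 4950) = 1/(-29612739/5983) = -5983/29612739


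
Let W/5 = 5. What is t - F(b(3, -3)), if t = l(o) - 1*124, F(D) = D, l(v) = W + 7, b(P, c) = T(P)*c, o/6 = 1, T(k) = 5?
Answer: -77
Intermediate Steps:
W = 25 (W = 5*5 = 25)
o = 6 (o = 6*1 = 6)
b(P, c) = 5*c
l(v) = 32 (l(v) = 25 + 7 = 32)
t = -92 (t = 32 - 1*124 = 32 - 124 = -92)
t - F(b(3, -3)) = -92 - 5*(-3) = -92 - 1*(-15) = -92 + 15 = -77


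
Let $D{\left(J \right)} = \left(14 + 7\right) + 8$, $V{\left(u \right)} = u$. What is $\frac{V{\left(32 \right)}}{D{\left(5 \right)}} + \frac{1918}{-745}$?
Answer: $- \frac{31782}{21605} \approx -1.471$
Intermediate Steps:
$D{\left(J \right)} = 29$ ($D{\left(J \right)} = 21 + 8 = 29$)
$\frac{V{\left(32 \right)}}{D{\left(5 \right)}} + \frac{1918}{-745} = \frac{32}{29} + \frac{1918}{-745} = 32 \cdot \frac{1}{29} + 1918 \left(- \frac{1}{745}\right) = \frac{32}{29} - \frac{1918}{745} = - \frac{31782}{21605}$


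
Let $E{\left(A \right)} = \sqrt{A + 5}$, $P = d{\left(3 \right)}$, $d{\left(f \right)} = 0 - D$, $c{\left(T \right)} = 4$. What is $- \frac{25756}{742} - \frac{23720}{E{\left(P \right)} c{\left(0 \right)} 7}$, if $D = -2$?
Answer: $- \frac{12878}{371} - \frac{5930 \sqrt{7}}{49} \approx -354.9$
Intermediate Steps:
$d{\left(f \right)} = 2$ ($d{\left(f \right)} = 0 - -2 = 0 + 2 = 2$)
$P = 2$
$E{\left(A \right)} = \sqrt{5 + A}$
$- \frac{25756}{742} - \frac{23720}{E{\left(P \right)} c{\left(0 \right)} 7} = - \frac{25756}{742} - \frac{23720}{\sqrt{5 + 2} \cdot 4 \cdot 7} = \left(-25756\right) \frac{1}{742} - \frac{23720}{\sqrt{7} \cdot 4 \cdot 7} = - \frac{12878}{371} - \frac{23720}{4 \sqrt{7} \cdot 7} = - \frac{12878}{371} - \frac{23720}{28 \sqrt{7}} = - \frac{12878}{371} - 23720 \frac{\sqrt{7}}{196} = - \frac{12878}{371} - \frac{5930 \sqrt{7}}{49}$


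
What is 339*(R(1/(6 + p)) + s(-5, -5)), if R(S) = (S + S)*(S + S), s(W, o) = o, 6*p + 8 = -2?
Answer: -274251/169 ≈ -1622.8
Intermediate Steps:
p = -5/3 (p = -4/3 + (1/6)*(-2) = -4/3 - 1/3 = -5/3 ≈ -1.6667)
R(S) = 4*S**2 (R(S) = (2*S)*(2*S) = 4*S**2)
339*(R(1/(6 + p)) + s(-5, -5)) = 339*(4*(1/(6 - 5/3))**2 - 5) = 339*(4*(1/(13/3))**2 - 5) = 339*(4*(3/13)**2 - 5) = 339*(4*(9/169) - 5) = 339*(36/169 - 5) = 339*(-809/169) = -274251/169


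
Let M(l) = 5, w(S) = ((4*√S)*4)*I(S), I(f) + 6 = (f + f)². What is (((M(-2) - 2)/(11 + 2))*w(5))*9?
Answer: 40608*√5/13 ≈ 6984.8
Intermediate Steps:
I(f) = -6 + 4*f² (I(f) = -6 + (f + f)² = -6 + (2*f)² = -6 + 4*f²)
w(S) = 16*√S*(-6 + 4*S²) (w(S) = ((4*√S)*4)*(-6 + 4*S²) = (16*√S)*(-6 + 4*S²) = 16*√S*(-6 + 4*S²))
(((M(-2) - 2)/(11 + 2))*w(5))*9 = (((5 - 2)/(11 + 2))*(√5*(-96 + 64*5²)))*9 = ((3/13)*(√5*(-96 + 64*25)))*9 = ((3*(1/13))*(√5*(-96 + 1600)))*9 = (3*(√5*1504)/13)*9 = (3*(1504*√5)/13)*9 = (4512*√5/13)*9 = 40608*√5/13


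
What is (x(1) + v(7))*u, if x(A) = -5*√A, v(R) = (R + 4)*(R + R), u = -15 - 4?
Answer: -2831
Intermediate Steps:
u = -19
v(R) = 2*R*(4 + R) (v(R) = (4 + R)*(2*R) = 2*R*(4 + R))
(x(1) + v(7))*u = (-5*√1 + 2*7*(4 + 7))*(-19) = (-5*1 + 2*7*11)*(-19) = (-5 + 154)*(-19) = 149*(-19) = -2831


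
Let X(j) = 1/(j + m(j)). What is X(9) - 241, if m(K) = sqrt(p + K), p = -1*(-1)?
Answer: -17102/71 - sqrt(10)/71 ≈ -240.92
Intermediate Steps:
p = 1
m(K) = sqrt(1 + K)
X(j) = 1/(j + sqrt(1 + j))
X(9) - 241 = 1/(9 + sqrt(1 + 9)) - 241 = 1/(9 + sqrt(10)) - 241 = -241 + 1/(9 + sqrt(10))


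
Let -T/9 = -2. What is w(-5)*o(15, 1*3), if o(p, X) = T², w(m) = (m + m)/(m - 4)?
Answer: 360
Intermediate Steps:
T = 18 (T = -9*(-2) = 18)
w(m) = 2*m/(-4 + m) (w(m) = (2*m)/(-4 + m) = 2*m/(-4 + m))
o(p, X) = 324 (o(p, X) = 18² = 324)
w(-5)*o(15, 1*3) = (2*(-5)/(-4 - 5))*324 = (2*(-5)/(-9))*324 = (2*(-5)*(-⅑))*324 = (10/9)*324 = 360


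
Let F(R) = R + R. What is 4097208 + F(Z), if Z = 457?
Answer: 4098122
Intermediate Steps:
F(R) = 2*R
4097208 + F(Z) = 4097208 + 2*457 = 4097208 + 914 = 4098122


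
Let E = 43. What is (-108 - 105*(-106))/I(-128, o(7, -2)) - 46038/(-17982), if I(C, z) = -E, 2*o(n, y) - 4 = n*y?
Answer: -32702995/128871 ≈ -253.77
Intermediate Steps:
o(n, y) = 2 + n*y/2 (o(n, y) = 2 + (n*y)/2 = 2 + n*y/2)
I(C, z) = -43 (I(C, z) = -1*43 = -43)
(-108 - 105*(-106))/I(-128, o(7, -2)) - 46038/(-17982) = (-108 - 105*(-106))/(-43) - 46038/(-17982) = (-108 + 11130)*(-1/43) - 46038*(-1/17982) = 11022*(-1/43) + 7673/2997 = -11022/43 + 7673/2997 = -32702995/128871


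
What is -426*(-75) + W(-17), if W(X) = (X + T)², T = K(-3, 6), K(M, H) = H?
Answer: 32071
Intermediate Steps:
T = 6
W(X) = (6 + X)² (W(X) = (X + 6)² = (6 + X)²)
-426*(-75) + W(-17) = -426*(-75) + (6 - 17)² = 31950 + (-11)² = 31950 + 121 = 32071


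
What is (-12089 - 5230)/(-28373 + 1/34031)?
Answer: 196460963/321853854 ≈ 0.61040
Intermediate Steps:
(-12089 - 5230)/(-28373 + 1/34031) = -17319/(-28373 + 1/34031) = -17319/(-965561562/34031) = -17319*(-34031/965561562) = 196460963/321853854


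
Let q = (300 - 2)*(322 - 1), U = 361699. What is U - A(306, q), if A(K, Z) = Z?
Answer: 266041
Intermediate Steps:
q = 95658 (q = 298*321 = 95658)
U - A(306, q) = 361699 - 1*95658 = 361699 - 95658 = 266041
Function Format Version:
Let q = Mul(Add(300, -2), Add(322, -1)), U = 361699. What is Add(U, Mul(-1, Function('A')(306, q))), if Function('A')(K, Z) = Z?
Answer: 266041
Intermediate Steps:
q = 95658 (q = Mul(298, 321) = 95658)
Add(U, Mul(-1, Function('A')(306, q))) = Add(361699, Mul(-1, 95658)) = Add(361699, -95658) = 266041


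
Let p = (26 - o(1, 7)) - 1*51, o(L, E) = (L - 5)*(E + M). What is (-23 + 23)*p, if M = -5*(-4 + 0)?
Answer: 0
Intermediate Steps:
M = 20 (M = -5*(-4) = 20)
o(L, E) = (-5 + L)*(20 + E) (o(L, E) = (L - 5)*(E + 20) = (-5 + L)*(20 + E))
p = 83 (p = (26 - (-100 - 5*7 + 20*1 + 7*1)) - 1*51 = (26 - (-100 - 35 + 20 + 7)) - 51 = (26 - 1*(-108)) - 51 = (26 + 108) - 51 = 134 - 51 = 83)
(-23 + 23)*p = (-23 + 23)*83 = 0*83 = 0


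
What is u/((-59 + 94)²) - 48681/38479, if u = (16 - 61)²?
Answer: 104490/269353 ≈ 0.38793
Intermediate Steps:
u = 2025 (u = (-45)² = 2025)
u/((-59 + 94)²) - 48681/38479 = 2025/((-59 + 94)²) - 48681/38479 = 2025/(35²) - 48681*1/38479 = 2025/1225 - 48681/38479 = 2025*(1/1225) - 48681/38479 = 81/49 - 48681/38479 = 104490/269353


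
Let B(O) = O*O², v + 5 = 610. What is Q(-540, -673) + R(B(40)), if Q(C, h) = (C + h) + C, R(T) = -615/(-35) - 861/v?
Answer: -7355567/4235 ≈ -1736.9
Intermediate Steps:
v = 605 (v = -5 + 610 = 605)
B(O) = O³
R(T) = 68388/4235 (R(T) = -615/(-35) - 861/605 = -615*(-1/35) - 861*1/605 = 123/7 - 861/605 = 68388/4235)
Q(C, h) = h + 2*C
Q(-540, -673) + R(B(40)) = (-673 + 2*(-540)) + 68388/4235 = (-673 - 1080) + 68388/4235 = -1753 + 68388/4235 = -7355567/4235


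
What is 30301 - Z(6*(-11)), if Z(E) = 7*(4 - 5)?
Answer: 30308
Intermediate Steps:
Z(E) = -7 (Z(E) = 7*(-1) = -7)
30301 - Z(6*(-11)) = 30301 - 1*(-7) = 30301 + 7 = 30308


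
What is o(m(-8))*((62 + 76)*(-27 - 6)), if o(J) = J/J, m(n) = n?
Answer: -4554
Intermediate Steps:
o(J) = 1
o(m(-8))*((62 + 76)*(-27 - 6)) = 1*((62 + 76)*(-27 - 6)) = 1*(138*(-33)) = 1*(-4554) = -4554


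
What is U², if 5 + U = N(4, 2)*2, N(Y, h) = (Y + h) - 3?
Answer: 1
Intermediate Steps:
N(Y, h) = -3 + Y + h
U = 1 (U = -5 + (-3 + 4 + 2)*2 = -5 + 3*2 = -5 + 6 = 1)
U² = 1² = 1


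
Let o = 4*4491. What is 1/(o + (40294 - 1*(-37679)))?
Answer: 1/95937 ≈ 1.0424e-5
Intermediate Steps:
o = 17964
1/(o + (40294 - 1*(-37679))) = 1/(17964 + (40294 - 1*(-37679))) = 1/(17964 + (40294 + 37679)) = 1/(17964 + 77973) = 1/95937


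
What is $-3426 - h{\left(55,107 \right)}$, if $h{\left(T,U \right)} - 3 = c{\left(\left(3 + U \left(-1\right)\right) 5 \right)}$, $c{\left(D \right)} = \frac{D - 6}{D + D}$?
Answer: $- \frac{1783343}{520} \approx -3429.5$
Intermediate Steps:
$c{\left(D \right)} = \frac{-6 + D}{2 D}$
$h{\left(T,U \right)} = 3 + \frac{9 - 5 U}{2 \left(15 - 5 U\right)}$ ($h{\left(T,U \right)} = 3 + \frac{-6 + \left(3 + U \left(-1\right)\right) 5}{2 \left(3 + U \left(-1\right)\right) 5} = 3 + \frac{-6 + \left(3 - U\right) 5}{2 \left(3 - U\right) 5} = 3 + \frac{-6 - \left(-15 + 5 U\right)}{2 \left(15 - 5 U\right)} = 3 + \frac{9 - 5 U}{2 \left(15 - 5 U\right)}$)
$-3426 - h{\left(55,107 \right)} = -3426 - \frac{-99 + 35 \cdot 107}{10 \left(-3 + 107\right)} = -3426 - \frac{-99 + 3745}{10 \cdot 104} = -3426 - \frac{1}{10} \cdot \frac{1}{104} \cdot 3646 = -3426 - \frac{1823}{520} = - \frac{1783343}{520}$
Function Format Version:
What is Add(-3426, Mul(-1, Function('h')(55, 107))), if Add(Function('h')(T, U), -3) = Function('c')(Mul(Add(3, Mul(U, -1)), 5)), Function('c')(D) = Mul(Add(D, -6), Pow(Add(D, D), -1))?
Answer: Rational(-1783343, 520) ≈ -3429.5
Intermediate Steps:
Function('c')(D) = Mul(Rational(1, 2), Pow(D, -1), Add(-6, D)) (Function('c')(D) = Mul(Add(-6, D), Pow(Mul(2, D), -1)) = Mul(Add(-6, D), Mul(Rational(1, 2), Pow(D, -1))) = Mul(Rational(1, 2), Pow(D, -1), Add(-6, D)))
Function('h')(T, U) = Add(3, Mul(Rational(1, 2), Pow(Add(15, Mul(-5, U)), -1), Add(9, Mul(-5, U)))) (Function('h')(T, U) = Add(3, Mul(Rational(1, 2), Pow(Mul(Add(3, Mul(U, -1)), 5), -1), Add(-6, Mul(Add(3, Mul(U, -1)), 5)))) = Add(3, Mul(Rational(1, 2), Pow(Mul(Add(3, Mul(-1, U)), 5), -1), Add(-6, Mul(Add(3, Mul(-1, U)), 5)))) = Add(3, Mul(Rational(1, 2), Pow(Add(15, Mul(-5, U)), -1), Add(-6, Add(15, Mul(-5, U))))) = Add(3, Mul(Rational(1, 2), Pow(Add(15, Mul(-5, U)), -1), Add(9, Mul(-5, U)))))
Add(-3426, Mul(-1, Function('h')(55, 107))) = Add(-3426, Mul(-1, Mul(Rational(1, 10), Pow(Add(-3, 107), -1), Add(-99, Mul(35, 107))))) = Add(-3426, Mul(-1, Mul(Rational(1, 10), Pow(104, -1), Add(-99, 3745)))) = Add(-3426, Mul(-1, Mul(Rational(1, 10), Rational(1, 104), 3646))) = Add(-3426, Mul(-1, Rational(1823, 520))) = Add(-3426, Rational(-1823, 520)) = Rational(-1783343, 520)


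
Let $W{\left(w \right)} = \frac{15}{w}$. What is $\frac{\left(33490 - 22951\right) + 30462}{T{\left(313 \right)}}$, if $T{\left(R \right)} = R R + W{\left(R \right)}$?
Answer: $\frac{12833313}{30664312} \approx 0.41851$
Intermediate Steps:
$T{\left(R \right)} = R^{2} + \frac{15}{R}$ ($T{\left(R \right)} = R R + \frac{15}{R} = R^{2} + \frac{15}{R}$)
$\frac{\left(33490 - 22951\right) + 30462}{T{\left(313 \right)}} = \frac{\left(33490 - 22951\right) + 30462}{\frac{1}{313} \left(15 + 313^{3}\right)} = \frac{10539 + 30462}{\frac{1}{313} \left(15 + 30664297\right)} = \frac{41001}{\frac{1}{313} \cdot 30664312} = \frac{41001}{\frac{30664312}{313}} = 41001 \cdot \frac{313}{30664312} = \frac{12833313}{30664312}$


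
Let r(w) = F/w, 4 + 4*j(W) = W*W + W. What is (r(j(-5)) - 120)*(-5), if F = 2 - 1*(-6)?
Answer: 590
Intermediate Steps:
F = 8 (F = 2 + 6 = 8)
j(W) = -1 + W/4 + W²/4 (j(W) = -1 + (W*W + W)/4 = -1 + (W² + W)/4 = -1 + (W + W²)/4 = -1 + (W/4 + W²/4) = -1 + W/4 + W²/4)
r(w) = 8/w
(r(j(-5)) - 120)*(-5) = (8/(-1 + (¼)*(-5) + (¼)*(-5)²) - 120)*(-5) = (8/(-1 - 5/4 + (¼)*25) - 120)*(-5) = (8/(-1 - 5/4 + 25/4) - 120)*(-5) = (8/4 - 120)*(-5) = (8*(¼) - 120)*(-5) = (2 - 120)*(-5) = -118*(-5) = 590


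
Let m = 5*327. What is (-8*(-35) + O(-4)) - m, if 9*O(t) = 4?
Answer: -12191/9 ≈ -1354.6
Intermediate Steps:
O(t) = 4/9 (O(t) = (⅑)*4 = 4/9)
m = 1635
(-8*(-35) + O(-4)) - m = (-8*(-35) + 4/9) - 1*1635 = (280 + 4/9) - 1635 = 2524/9 - 1635 = -12191/9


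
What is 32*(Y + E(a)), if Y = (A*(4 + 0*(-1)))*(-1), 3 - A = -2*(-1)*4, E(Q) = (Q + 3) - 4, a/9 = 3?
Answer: 1472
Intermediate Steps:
a = 27 (a = 9*3 = 27)
E(Q) = -1 + Q (E(Q) = (3 + Q) - 4 = -1 + Q)
A = -5 (A = 3 - (-2*(-1))*4 = 3 - 2*4 = 3 - 1*8 = 3 - 8 = -5)
Y = 20 (Y = -5*(4 + 0*(-1))*(-1) = -5*(4 + 0)*(-1) = -5*4*(-1) = -20*(-1) = 20)
32*(Y + E(a)) = 32*(20 + (-1 + 27)) = 32*(20 + 26) = 32*46 = 1472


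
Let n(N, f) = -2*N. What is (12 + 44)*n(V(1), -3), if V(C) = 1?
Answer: -112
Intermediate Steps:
(12 + 44)*n(V(1), -3) = (12 + 44)*(-2*1) = 56*(-2) = -112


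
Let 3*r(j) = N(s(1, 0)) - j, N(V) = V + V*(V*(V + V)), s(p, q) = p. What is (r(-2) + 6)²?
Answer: 529/9 ≈ 58.778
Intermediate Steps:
N(V) = V + 2*V³ (N(V) = V + V*(V*(2*V)) = V + V*(2*V²) = V + 2*V³)
r(j) = 1 - j/3 (r(j) = ((1 + 2*1³) - j)/3 = ((1 + 2*1) - j)/3 = ((1 + 2) - j)/3 = (3 - j)/3 = 1 - j/3)
(r(-2) + 6)² = ((1 - ⅓*(-2)) + 6)² = ((1 + ⅔) + 6)² = (5/3 + 6)² = (23/3)² = 529/9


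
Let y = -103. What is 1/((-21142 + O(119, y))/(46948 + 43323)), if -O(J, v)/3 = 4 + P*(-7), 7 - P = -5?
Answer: -90271/20902 ≈ -4.3188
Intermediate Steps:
P = 12 (P = 7 - 1*(-5) = 7 + 5 = 12)
O(J, v) = 240 (O(J, v) = -3*(4 + 12*(-7)) = -3*(4 - 84) = -3*(-80) = 240)
1/((-21142 + O(119, y))/(46948 + 43323)) = 1/((-21142 + 240)/(46948 + 43323)) = 1/(-20902/90271) = -90271/20902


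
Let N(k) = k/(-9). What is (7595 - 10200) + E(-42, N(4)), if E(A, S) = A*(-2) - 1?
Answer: -2522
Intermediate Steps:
N(k) = -k/9 (N(k) = k*(-⅑) = -k/9)
E(A, S) = -1 - 2*A (E(A, S) = -2*A - 1 = -1 - 2*A)
(7595 - 10200) + E(-42, N(4)) = (7595 - 10200) + (-1 - 2*(-42)) = -2605 + (-1 + 84) = -2605 + 83 = -2522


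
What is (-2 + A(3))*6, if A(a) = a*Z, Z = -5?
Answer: -102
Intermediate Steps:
A(a) = -5*a (A(a) = a*(-5) = -5*a)
(-2 + A(3))*6 = (-2 - 5*3)*6 = (-2 - 15)*6 = -17*6 = -102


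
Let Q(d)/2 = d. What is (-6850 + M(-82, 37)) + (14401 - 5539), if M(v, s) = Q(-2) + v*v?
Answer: 8732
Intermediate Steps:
Q(d) = 2*d
M(v, s) = -4 + v**2 (M(v, s) = 2*(-2) + v*v = -4 + v**2)
(-6850 + M(-82, 37)) + (14401 - 5539) = (-6850 + (-4 + (-82)**2)) + (14401 - 5539) = (-6850 + (-4 + 6724)) + 8862 = (-6850 + 6720) + 8862 = -130 + 8862 = 8732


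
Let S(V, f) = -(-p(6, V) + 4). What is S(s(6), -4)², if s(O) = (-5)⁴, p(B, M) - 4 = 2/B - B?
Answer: 289/9 ≈ 32.111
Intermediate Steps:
p(B, M) = 4 - B + 2/B (p(B, M) = 4 + (2/B - B) = 4 + (-B + 2/B) = 4 - B + 2/B)
s(O) = 625
S(V, f) = -17/3 (S(V, f) = -(-(4 - 1*6 + 2/6) + 4) = -(-(4 - 6 + 2*(⅙)) + 4) = -(-(4 - 6 + ⅓) + 4) = -(-1*(-5/3) + 4) = -(5/3 + 4) = -1*17/3 = -17/3)
S(s(6), -4)² = (-17/3)² = 289/9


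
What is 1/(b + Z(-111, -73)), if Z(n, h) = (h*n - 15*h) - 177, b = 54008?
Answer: 1/63029 ≈ 1.5866e-5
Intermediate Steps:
Z(n, h) = -177 - 15*h + h*n (Z(n, h) = (-15*h + h*n) - 177 = -177 - 15*h + h*n)
1/(b + Z(-111, -73)) = 1/(54008 + (-177 - 15*(-73) - 73*(-111))) = 1/(54008 + (-177 + 1095 + 8103)) = 1/(54008 + 9021) = 1/63029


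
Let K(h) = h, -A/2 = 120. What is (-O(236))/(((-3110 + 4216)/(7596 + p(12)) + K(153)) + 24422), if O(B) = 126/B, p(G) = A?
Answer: -115857/5332856777 ≈ -2.1725e-5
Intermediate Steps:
A = -240 (A = -2*120 = -240)
p(G) = -240
(-O(236))/(((-3110 + 4216)/(7596 + p(12)) + K(153)) + 24422) = (-126/236)/(((-3110 + 4216)/(7596 - 240) + 153) + 24422) = (-126/236)/((1106/7356 + 153) + 24422) = (-1*63/118)/((1106*(1/7356) + 153) + 24422) = -63/(118*((553/3678 + 153) + 24422)) = -63/(118*(563287/3678 + 24422)) = -63/(118*90387403/3678) = -63/118*3678/90387403 = -115857/5332856777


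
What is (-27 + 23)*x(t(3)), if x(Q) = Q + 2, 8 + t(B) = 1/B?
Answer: 68/3 ≈ 22.667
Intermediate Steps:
t(B) = -8 + 1/B
x(Q) = 2 + Q
(-27 + 23)*x(t(3)) = (-27 + 23)*(2 + (-8 + 1/3)) = -4*(2 + (-8 + ⅓)) = -4*(2 - 23/3) = -4*(-17/3) = 68/3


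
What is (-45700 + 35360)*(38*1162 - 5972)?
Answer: -394822560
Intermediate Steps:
(-45700 + 35360)*(38*1162 - 5972) = -10340*(44156 - 5972) = -10340*38184 = -394822560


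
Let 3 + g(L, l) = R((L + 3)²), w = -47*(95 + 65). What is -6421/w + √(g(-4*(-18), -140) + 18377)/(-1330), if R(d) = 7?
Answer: 6421/7520 - √18381/1330 ≈ 0.75192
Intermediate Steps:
w = -7520 (w = -47*160 = -7520)
g(L, l) = 4 (g(L, l) = -3 + 7 = 4)
-6421/w + √(g(-4*(-18), -140) + 18377)/(-1330) = -6421/(-7520) + √(4 + 18377)/(-1330) = -6421*(-1/7520) + √18381*(-1/1330) = 6421/7520 - √18381/1330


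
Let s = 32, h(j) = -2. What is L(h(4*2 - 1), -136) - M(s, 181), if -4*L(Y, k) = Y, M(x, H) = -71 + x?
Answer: 79/2 ≈ 39.500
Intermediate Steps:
L(Y, k) = -Y/4
L(h(4*2 - 1), -136) - M(s, 181) = -¼*(-2) - (-71 + 32) = ½ - 1*(-39) = ½ + 39 = 79/2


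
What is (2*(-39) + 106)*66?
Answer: 1848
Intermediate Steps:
(2*(-39) + 106)*66 = (-78 + 106)*66 = 28*66 = 1848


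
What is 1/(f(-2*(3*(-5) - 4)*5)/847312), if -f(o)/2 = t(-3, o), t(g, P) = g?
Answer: 423656/3 ≈ 1.4122e+5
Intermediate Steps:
f(o) = 6 (f(o) = -2*(-3) = 6)
1/(f(-2*(3*(-5) - 4)*5)/847312) = 1/(6/847312) = 1/(6*(1/847312)) = 1/(3/423656) = 423656/3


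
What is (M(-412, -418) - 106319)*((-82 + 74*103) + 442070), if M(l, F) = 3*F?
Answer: -48365896530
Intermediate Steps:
(M(-412, -418) - 106319)*((-82 + 74*103) + 442070) = (3*(-418) - 106319)*((-82 + 74*103) + 442070) = (-1254 - 106319)*((-82 + 7622) + 442070) = -107573*(7540 + 442070) = -107573*449610 = -48365896530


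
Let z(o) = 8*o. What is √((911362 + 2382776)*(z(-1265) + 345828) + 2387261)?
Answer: √1105870866965 ≈ 1.0516e+6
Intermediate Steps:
√((911362 + 2382776)*(z(-1265) + 345828) + 2387261) = √((911362 + 2382776)*(8*(-1265) + 345828) + 2387261) = √(3294138*(-10120 + 345828) + 2387261) = √(3294138*335708 + 2387261) = √(1105868479704 + 2387261) = √1105870866965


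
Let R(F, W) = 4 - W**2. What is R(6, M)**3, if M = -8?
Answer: -216000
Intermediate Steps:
R(6, M)**3 = (4 - 1*(-8)**2)**3 = (4 - 1*64)**3 = (4 - 64)**3 = (-60)**3 = -216000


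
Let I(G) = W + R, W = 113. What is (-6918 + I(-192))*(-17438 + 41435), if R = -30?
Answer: -164019495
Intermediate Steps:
I(G) = 83 (I(G) = 113 - 30 = 83)
(-6918 + I(-192))*(-17438 + 41435) = (-6918 + 83)*(-17438 + 41435) = -6835*23997 = -164019495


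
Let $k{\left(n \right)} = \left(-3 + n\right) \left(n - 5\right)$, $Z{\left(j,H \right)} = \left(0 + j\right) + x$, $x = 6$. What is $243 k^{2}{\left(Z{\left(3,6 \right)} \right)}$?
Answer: $139968$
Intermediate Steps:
$Z{\left(j,H \right)} = 6 + j$ ($Z{\left(j,H \right)} = \left(0 + j\right) + 6 = j + 6 = 6 + j$)
$k{\left(n \right)} = \left(-5 + n\right) \left(-3 + n\right)$ ($k{\left(n \right)} = \left(-3 + n\right) \left(-5 + n\right) = \left(-5 + n\right) \left(-3 + n\right)$)
$243 k^{2}{\left(Z{\left(3,6 \right)} \right)} = 243 \left(15 + \left(6 + 3\right)^{2} - 8 \left(6 + 3\right)\right)^{2} = 243 \left(15 + 9^{2} - 72\right)^{2} = 243 \left(15 + 81 - 72\right)^{2} = 243 \cdot 24^{2} = 243 \cdot 576 = 139968$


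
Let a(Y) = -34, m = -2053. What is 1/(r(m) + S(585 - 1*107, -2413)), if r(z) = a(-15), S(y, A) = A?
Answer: -1/2447 ≈ -0.00040866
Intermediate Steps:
r(z) = -34
1/(r(m) + S(585 - 1*107, -2413)) = 1/(-34 - 2413) = 1/(-2447) = -1/2447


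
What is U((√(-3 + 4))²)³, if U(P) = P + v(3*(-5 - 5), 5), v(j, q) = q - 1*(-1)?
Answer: 343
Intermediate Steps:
v(j, q) = 1 + q (v(j, q) = q + 1 = 1 + q)
U(P) = 6 + P (U(P) = P + (1 + 5) = P + 6 = 6 + P)
U((√(-3 + 4))²)³ = (6 + (√(-3 + 4))²)³ = (6 + (√1)²)³ = (6 + 1²)³ = (6 + 1)³ = 7³ = 343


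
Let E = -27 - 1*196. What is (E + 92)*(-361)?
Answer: 47291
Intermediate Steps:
E = -223 (E = -27 - 196 = -223)
(E + 92)*(-361) = (-223 + 92)*(-361) = -131*(-361) = 47291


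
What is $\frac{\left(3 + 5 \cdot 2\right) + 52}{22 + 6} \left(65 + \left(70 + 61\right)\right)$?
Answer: $455$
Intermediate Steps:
$\frac{\left(3 + 5 \cdot 2\right) + 52}{22 + 6} \left(65 + \left(70 + 61\right)\right) = \frac{\left(3 + 10\right) + 52}{28} \left(65 + 131\right) = \left(13 + 52\right) \frac{1}{28} \cdot 196 = 65 \cdot \frac{1}{28} \cdot 196 = \frac{65}{28} \cdot 196 = 455$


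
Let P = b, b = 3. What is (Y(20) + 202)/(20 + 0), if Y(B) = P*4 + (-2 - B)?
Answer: 48/5 ≈ 9.6000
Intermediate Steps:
P = 3
Y(B) = 10 - B (Y(B) = 3*4 + (-2 - B) = 12 + (-2 - B) = 10 - B)
(Y(20) + 202)/(20 + 0) = ((10 - 1*20) + 202)/(20 + 0) = ((10 - 20) + 202)/20 = (-10 + 202)*(1/20) = 192*(1/20) = 48/5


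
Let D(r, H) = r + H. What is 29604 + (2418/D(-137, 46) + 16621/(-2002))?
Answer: 5381581/182 ≈ 29569.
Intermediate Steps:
D(r, H) = H + r
29604 + (2418/D(-137, 46) + 16621/(-2002)) = 29604 + (2418/(46 - 137) + 16621/(-2002)) = 29604 + (2418/(-91) + 16621*(-1/2002)) = 29604 + (2418*(-1/91) - 1511/182) = 29604 + (-186/7 - 1511/182) = 29604 - 6347/182 = 5381581/182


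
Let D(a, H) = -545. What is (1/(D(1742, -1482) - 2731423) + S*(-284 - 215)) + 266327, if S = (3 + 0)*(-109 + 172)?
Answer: 469942207487/2731968 ≈ 1.7202e+5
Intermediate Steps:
S = 189 (S = 3*63 = 189)
(1/(D(1742, -1482) - 2731423) + S*(-284 - 215)) + 266327 = (1/(-545 - 2731423) + 189*(-284 - 215)) + 266327 = (1/(-2731968) + 189*(-499)) + 266327 = (-1/2731968 - 94311) + 266327 = -257654634049/2731968 + 266327 = 469942207487/2731968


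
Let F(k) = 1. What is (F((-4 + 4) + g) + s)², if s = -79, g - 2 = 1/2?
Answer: 6084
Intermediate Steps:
g = 5/2 (g = 2 + 1/2 = 2 + ½ = 5/2 ≈ 2.5000)
(F((-4 + 4) + g) + s)² = (1 - 79)² = (-78)² = 6084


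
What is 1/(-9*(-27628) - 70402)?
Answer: 1/178250 ≈ 5.6101e-6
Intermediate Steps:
1/(-9*(-27628) - 70402) = 1/(248652 - 70402) = 1/178250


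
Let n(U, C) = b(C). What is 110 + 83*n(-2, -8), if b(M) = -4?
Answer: -222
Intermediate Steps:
n(U, C) = -4
110 + 83*n(-2, -8) = 110 + 83*(-4) = 110 - 332 = -222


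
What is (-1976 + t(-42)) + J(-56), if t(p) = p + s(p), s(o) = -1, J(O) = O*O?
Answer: 1117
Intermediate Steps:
J(O) = O²
t(p) = -1 + p (t(p) = p - 1 = -1 + p)
(-1976 + t(-42)) + J(-56) = (-1976 + (-1 - 42)) + (-56)² = (-1976 - 43) + 3136 = -2019 + 3136 = 1117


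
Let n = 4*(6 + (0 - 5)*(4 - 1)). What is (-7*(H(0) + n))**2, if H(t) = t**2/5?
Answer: 63504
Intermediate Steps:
n = -36 (n = 4*(6 - 5*3) = 4*(6 - 15) = 4*(-9) = -36)
H(t) = t**2/5
(-7*(H(0) + n))**2 = (-7*((1/5)*0**2 - 36))**2 = (-7*((1/5)*0 - 36))**2 = (-7*(0 - 36))**2 = (-7*(-36))**2 = 252**2 = 63504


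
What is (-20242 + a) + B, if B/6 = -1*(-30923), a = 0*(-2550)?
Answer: 165296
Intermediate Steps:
a = 0
B = 185538 (B = 6*(-1*(-30923)) = 6*30923 = 185538)
(-20242 + a) + B = (-20242 + 0) + 185538 = -20242 + 185538 = 165296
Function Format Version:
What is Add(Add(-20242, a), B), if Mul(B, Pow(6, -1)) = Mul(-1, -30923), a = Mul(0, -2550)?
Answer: 165296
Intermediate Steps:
a = 0
B = 185538 (B = Mul(6, Mul(-1, -30923)) = Mul(6, 30923) = 185538)
Add(Add(-20242, a), B) = Add(Add(-20242, 0), 185538) = Add(-20242, 185538) = 165296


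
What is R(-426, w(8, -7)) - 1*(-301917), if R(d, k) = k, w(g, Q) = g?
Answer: 301925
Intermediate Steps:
R(-426, w(8, -7)) - 1*(-301917) = 8 - 1*(-301917) = 8 + 301917 = 301925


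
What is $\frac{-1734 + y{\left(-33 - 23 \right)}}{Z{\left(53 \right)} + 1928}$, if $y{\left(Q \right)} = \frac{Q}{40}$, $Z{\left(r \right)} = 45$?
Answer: $- \frac{8677}{9865} \approx -0.87957$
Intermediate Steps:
$y{\left(Q \right)} = \frac{Q}{40}$ ($y{\left(Q \right)} = Q \frac{1}{40} = \frac{Q}{40}$)
$\frac{-1734 + y{\left(-33 - 23 \right)}}{Z{\left(53 \right)} + 1928} = \frac{-1734 + \frac{-33 - 23}{40}}{45 + 1928} = \frac{-1734 + \frac{1}{40} \left(-56\right)}{1973} = \left(-1734 - \frac{7}{5}\right) \frac{1}{1973} = \left(- \frac{8677}{5}\right) \frac{1}{1973} = - \frac{8677}{9865}$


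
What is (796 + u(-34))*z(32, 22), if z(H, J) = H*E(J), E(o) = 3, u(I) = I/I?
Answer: 76512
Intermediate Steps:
u(I) = 1
z(H, J) = 3*H (z(H, J) = H*3 = 3*H)
(796 + u(-34))*z(32, 22) = (796 + 1)*(3*32) = 797*96 = 76512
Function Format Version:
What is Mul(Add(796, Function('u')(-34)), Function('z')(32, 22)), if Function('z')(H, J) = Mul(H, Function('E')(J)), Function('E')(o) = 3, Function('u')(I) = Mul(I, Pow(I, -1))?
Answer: 76512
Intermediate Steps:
Function('u')(I) = 1
Function('z')(H, J) = Mul(3, H) (Function('z')(H, J) = Mul(H, 3) = Mul(3, H))
Mul(Add(796, Function('u')(-34)), Function('z')(32, 22)) = Mul(Add(796, 1), Mul(3, 32)) = Mul(797, 96) = 76512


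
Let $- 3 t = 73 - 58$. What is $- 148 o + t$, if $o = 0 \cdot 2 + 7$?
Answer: $-1041$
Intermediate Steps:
$t = -5$ ($t = - \frac{73 - 58}{3} = \left(- \frac{1}{3}\right) 15 = -5$)
$o = 7$ ($o = 0 + 7 = 7$)
$- 148 o + t = \left(-148\right) 7 - 5 = -1036 - 5 = -1041$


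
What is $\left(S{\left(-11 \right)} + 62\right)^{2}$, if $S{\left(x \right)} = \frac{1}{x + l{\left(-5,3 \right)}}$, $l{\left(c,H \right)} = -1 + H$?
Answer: $\frac{310249}{81} \approx 3830.2$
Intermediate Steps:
$S{\left(x \right)} = \frac{1}{2 + x}$ ($S{\left(x \right)} = \frac{1}{x + \left(-1 + 3\right)} = \frac{1}{x + 2} = \frac{1}{2 + x}$)
$\left(S{\left(-11 \right)} + 62\right)^{2} = \left(\frac{1}{2 - 11} + 62\right)^{2} = \left(\frac{1}{-9} + 62\right)^{2} = \left(- \frac{1}{9} + 62\right)^{2} = \left(\frac{557}{9}\right)^{2} = \frac{310249}{81}$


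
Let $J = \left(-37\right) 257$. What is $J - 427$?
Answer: $-9936$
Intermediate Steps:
$J = -9509$
$J - 427 = -9509 - 427 = -9936$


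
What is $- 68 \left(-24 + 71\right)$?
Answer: $-3196$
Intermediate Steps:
$- 68 \left(-24 + 71\right) = \left(-68\right) 47 = -3196$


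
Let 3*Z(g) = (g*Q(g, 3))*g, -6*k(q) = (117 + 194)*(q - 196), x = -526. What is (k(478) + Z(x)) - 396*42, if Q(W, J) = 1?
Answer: 182929/3 ≈ 60976.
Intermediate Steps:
k(q) = 30478/3 - 311*q/6 (k(q) = -(117 + 194)*(q - 196)/6 = -311*(-196 + q)/6 = -(-60956 + 311*q)/6 = 30478/3 - 311*q/6)
Z(g) = g**2/3 (Z(g) = ((g*1)*g)/3 = (g*g)/3 = g**2/3)
(k(478) + Z(x)) - 396*42 = ((30478/3 - 311/6*478) + (1/3)*(-526)**2) - 396*42 = ((30478/3 - 74329/3) + (1/3)*276676) - 16632 = (-14617 + 276676/3) - 16632 = 232825/3 - 16632 = 182929/3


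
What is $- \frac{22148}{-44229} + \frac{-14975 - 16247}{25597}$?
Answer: $- \frac{813995482}{1132129713} \approx -0.719$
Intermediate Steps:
$- \frac{22148}{-44229} + \frac{-14975 - 16247}{25597} = \left(-22148\right) \left(- \frac{1}{44229}\right) + \left(-14975 - 16247\right) \frac{1}{25597} = \frac{22148}{44229} - \frac{31222}{25597} = - \frac{813995482}{1132129713}$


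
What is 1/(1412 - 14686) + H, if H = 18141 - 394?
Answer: 235573677/13274 ≈ 17747.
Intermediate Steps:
H = 17747
1/(1412 - 14686) + H = 1/(1412 - 14686) + 17747 = 1/(-13274) + 17747 = -1/13274 + 17747 = 235573677/13274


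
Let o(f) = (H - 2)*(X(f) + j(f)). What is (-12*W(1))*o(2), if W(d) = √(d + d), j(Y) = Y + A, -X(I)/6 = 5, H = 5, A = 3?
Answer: 900*√2 ≈ 1272.8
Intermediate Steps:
X(I) = -30 (X(I) = -6*5 = -30)
j(Y) = 3 + Y (j(Y) = Y + 3 = 3 + Y)
o(f) = -81 + 3*f (o(f) = (5 - 2)*(-30 + (3 + f)) = 3*(-27 + f) = -81 + 3*f)
W(d) = √2*√d (W(d) = √(2*d) = √2*√d)
(-12*W(1))*o(2) = (-12*√2*√1)*(-81 + 3*2) = (-12*√2)*(-81 + 6) = -12*√2*(-75) = 900*√2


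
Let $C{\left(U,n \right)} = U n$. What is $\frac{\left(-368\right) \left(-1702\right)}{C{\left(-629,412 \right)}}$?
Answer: $- \frac{4232}{1751} \approx -2.4169$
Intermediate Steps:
$\frac{\left(-368\right) \left(-1702\right)}{C{\left(-629,412 \right)}} = \frac{\left(-368\right) \left(-1702\right)}{\left(-629\right) 412} = \frac{626336}{-259148} = 626336 \left(- \frac{1}{259148}\right) = - \frac{4232}{1751}$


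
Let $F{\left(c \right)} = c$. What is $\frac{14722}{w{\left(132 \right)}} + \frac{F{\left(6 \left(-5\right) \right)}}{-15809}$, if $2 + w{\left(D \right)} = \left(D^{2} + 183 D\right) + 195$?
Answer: $\frac{233993288}{660389357} \approx 0.35433$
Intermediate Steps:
$w{\left(D \right)} = 193 + D^{2} + 183 D$ ($w{\left(D \right)} = -2 + \left(\left(D^{2} + 183 D\right) + 195\right) = -2 + \left(195 + D^{2} + 183 D\right) = 193 + D^{2} + 183 D$)
$\frac{14722}{w{\left(132 \right)}} + \frac{F{\left(6 \left(-5\right) \right)}}{-15809} = \frac{14722}{193 + 132^{2} + 183 \cdot 132} + \frac{6 \left(-5\right)}{-15809} = \frac{14722}{193 + 17424 + 24156} - - \frac{30}{15809} = \frac{14722}{41773} + \frac{30}{15809} = \frac{233993288}{660389357}$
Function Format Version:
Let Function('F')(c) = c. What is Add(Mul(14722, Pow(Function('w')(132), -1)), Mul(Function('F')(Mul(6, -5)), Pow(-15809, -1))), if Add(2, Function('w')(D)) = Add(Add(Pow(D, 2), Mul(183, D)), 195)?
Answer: Rational(233993288, 660389357) ≈ 0.35433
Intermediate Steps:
Function('w')(D) = Add(193, Pow(D, 2), Mul(183, D)) (Function('w')(D) = Add(-2, Add(Add(Pow(D, 2), Mul(183, D)), 195)) = Add(-2, Add(195, Pow(D, 2), Mul(183, D))) = Add(193, Pow(D, 2), Mul(183, D)))
Add(Mul(14722, Pow(Function('w')(132), -1)), Mul(Function('F')(Mul(6, -5)), Pow(-15809, -1))) = Add(Mul(14722, Pow(Add(193, Pow(132, 2), Mul(183, 132)), -1)), Mul(Mul(6, -5), Pow(-15809, -1))) = Add(Mul(14722, Pow(Add(193, 17424, 24156), -1)), Mul(-30, Rational(-1, 15809))) = Add(Mul(14722, Pow(41773, -1)), Rational(30, 15809)) = Add(Mul(14722, Rational(1, 41773)), Rational(30, 15809)) = Add(Rational(14722, 41773), Rational(30, 15809)) = Rational(233993288, 660389357)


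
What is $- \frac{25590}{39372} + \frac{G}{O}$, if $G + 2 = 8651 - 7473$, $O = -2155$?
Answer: $- \frac{16907987}{14141110} \approx -1.1957$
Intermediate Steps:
$G = 1176$ ($G = -2 + \left(8651 - 7473\right) = -2 + 1178 = 1176$)
$- \frac{25590}{39372} + \frac{G}{O} = - \frac{25590}{39372} + \frac{1176}{-2155} = \left(-25590\right) \frac{1}{39372} + 1176 \left(- \frac{1}{2155}\right) = - \frac{4265}{6562} - \frac{1176}{2155} = - \frac{16907987}{14141110}$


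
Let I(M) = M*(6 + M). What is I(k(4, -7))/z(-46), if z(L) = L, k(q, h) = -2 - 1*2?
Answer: 4/23 ≈ 0.17391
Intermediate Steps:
k(q, h) = -4 (k(q, h) = -2 - 2 = -4)
I(k(4, -7))/z(-46) = -4*(6 - 4)/(-46) = -4*2*(-1/46) = -8*(-1/46) = 4/23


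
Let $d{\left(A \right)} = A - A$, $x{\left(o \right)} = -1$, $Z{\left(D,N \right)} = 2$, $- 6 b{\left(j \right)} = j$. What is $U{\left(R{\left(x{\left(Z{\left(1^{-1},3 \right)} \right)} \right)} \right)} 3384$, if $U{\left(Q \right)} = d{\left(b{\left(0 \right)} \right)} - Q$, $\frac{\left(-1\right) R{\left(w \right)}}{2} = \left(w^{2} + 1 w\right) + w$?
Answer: $-6768$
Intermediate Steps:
$b{\left(j \right)} = - \frac{j}{6}$
$d{\left(A \right)} = 0$
$R{\left(w \right)} = - 4 w - 2 w^{2}$ ($R{\left(w \right)} = - 2 \left(\left(w^{2} + 1 w\right) + w\right) = - 2 \left(\left(w^{2} + w\right) + w\right) = - 2 \left(\left(w + w^{2}\right) + w\right) = - 2 \left(w^{2} + 2 w\right) = - 4 w - 2 w^{2}$)
$U{\left(Q \right)} = - Q$ ($U{\left(Q \right)} = 0 - Q = - Q$)
$U{\left(R{\left(x{\left(Z{\left(1^{-1},3 \right)} \right)} \right)} \right)} 3384 = - \left(-2\right) \left(-1\right) \left(2 - 1\right) 3384 = - \left(-2\right) \left(-1\right) 1 \cdot 3384 = \left(-1\right) 2 \cdot 3384 = \left(-2\right) 3384 = -6768$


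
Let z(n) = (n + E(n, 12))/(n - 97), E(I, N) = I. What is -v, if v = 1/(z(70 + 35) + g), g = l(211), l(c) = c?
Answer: -4/949 ≈ -0.0042150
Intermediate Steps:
z(n) = 2*n/(-97 + n) (z(n) = (n + n)/(n - 97) = (2*n)/(-97 + n) = 2*n/(-97 + n))
g = 211
v = 4/949 (v = 1/(2*(70 + 35)/(-97 + (70 + 35)) + 211) = 1/(2*105/(-97 + 105) + 211) = 1/(2*105/8 + 211) = 1/(2*105*(1/8) + 211) = 1/(105/4 + 211) = 1/(949/4) = 4/949 ≈ 0.0042150)
-v = -1*4/949 = -4/949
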